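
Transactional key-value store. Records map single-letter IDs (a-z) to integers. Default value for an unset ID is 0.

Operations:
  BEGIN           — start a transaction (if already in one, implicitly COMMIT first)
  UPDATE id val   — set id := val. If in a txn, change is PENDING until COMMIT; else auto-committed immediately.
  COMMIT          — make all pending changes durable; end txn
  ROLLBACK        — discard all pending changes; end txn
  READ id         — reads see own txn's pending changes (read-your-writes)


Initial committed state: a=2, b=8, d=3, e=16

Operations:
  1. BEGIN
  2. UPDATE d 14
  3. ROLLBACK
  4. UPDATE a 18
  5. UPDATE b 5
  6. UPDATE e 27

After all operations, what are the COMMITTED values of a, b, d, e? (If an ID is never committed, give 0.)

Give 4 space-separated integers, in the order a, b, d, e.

Answer: 18 5 3 27

Derivation:
Initial committed: {a=2, b=8, d=3, e=16}
Op 1: BEGIN: in_txn=True, pending={}
Op 2: UPDATE d=14 (pending; pending now {d=14})
Op 3: ROLLBACK: discarded pending ['d']; in_txn=False
Op 4: UPDATE a=18 (auto-commit; committed a=18)
Op 5: UPDATE b=5 (auto-commit; committed b=5)
Op 6: UPDATE e=27 (auto-commit; committed e=27)
Final committed: {a=18, b=5, d=3, e=27}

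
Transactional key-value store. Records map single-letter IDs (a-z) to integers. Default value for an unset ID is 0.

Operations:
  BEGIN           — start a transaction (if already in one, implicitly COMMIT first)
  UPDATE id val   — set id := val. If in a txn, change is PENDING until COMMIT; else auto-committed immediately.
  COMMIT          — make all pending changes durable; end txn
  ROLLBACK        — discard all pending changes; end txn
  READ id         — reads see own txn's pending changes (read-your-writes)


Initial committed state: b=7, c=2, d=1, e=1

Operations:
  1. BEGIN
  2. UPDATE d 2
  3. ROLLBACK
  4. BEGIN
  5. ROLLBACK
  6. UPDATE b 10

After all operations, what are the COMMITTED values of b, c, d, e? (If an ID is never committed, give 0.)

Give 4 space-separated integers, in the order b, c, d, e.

Answer: 10 2 1 1

Derivation:
Initial committed: {b=7, c=2, d=1, e=1}
Op 1: BEGIN: in_txn=True, pending={}
Op 2: UPDATE d=2 (pending; pending now {d=2})
Op 3: ROLLBACK: discarded pending ['d']; in_txn=False
Op 4: BEGIN: in_txn=True, pending={}
Op 5: ROLLBACK: discarded pending []; in_txn=False
Op 6: UPDATE b=10 (auto-commit; committed b=10)
Final committed: {b=10, c=2, d=1, e=1}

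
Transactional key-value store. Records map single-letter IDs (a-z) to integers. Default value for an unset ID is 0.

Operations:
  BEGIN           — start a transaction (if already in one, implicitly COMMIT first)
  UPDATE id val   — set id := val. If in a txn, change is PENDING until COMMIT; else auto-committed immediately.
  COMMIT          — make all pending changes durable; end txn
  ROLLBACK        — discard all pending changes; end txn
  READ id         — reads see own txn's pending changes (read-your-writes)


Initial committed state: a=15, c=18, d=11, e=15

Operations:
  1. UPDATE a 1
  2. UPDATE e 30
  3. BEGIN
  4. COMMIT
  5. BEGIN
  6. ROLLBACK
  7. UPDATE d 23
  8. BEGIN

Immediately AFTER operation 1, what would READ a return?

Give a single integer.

Answer: 1

Derivation:
Initial committed: {a=15, c=18, d=11, e=15}
Op 1: UPDATE a=1 (auto-commit; committed a=1)
After op 1: visible(a) = 1 (pending={}, committed={a=1, c=18, d=11, e=15})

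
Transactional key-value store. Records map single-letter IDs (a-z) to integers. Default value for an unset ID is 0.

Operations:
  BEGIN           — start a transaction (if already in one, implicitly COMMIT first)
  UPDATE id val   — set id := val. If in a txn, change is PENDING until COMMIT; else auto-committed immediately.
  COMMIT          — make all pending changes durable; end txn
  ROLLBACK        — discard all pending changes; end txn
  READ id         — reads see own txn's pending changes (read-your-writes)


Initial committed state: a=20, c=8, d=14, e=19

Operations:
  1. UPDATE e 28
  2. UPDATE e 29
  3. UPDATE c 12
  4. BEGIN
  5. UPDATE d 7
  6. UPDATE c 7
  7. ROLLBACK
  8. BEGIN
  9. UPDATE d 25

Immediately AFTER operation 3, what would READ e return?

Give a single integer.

Answer: 29

Derivation:
Initial committed: {a=20, c=8, d=14, e=19}
Op 1: UPDATE e=28 (auto-commit; committed e=28)
Op 2: UPDATE e=29 (auto-commit; committed e=29)
Op 3: UPDATE c=12 (auto-commit; committed c=12)
After op 3: visible(e) = 29 (pending={}, committed={a=20, c=12, d=14, e=29})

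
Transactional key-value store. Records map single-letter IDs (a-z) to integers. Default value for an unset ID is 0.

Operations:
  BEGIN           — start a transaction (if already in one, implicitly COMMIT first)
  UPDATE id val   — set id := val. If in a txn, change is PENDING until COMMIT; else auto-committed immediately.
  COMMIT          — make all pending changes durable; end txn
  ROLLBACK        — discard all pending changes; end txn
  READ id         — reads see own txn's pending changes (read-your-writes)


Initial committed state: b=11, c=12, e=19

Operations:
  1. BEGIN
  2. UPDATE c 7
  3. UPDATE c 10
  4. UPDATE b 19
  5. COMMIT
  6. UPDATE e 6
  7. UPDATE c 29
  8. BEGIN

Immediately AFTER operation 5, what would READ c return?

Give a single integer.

Answer: 10

Derivation:
Initial committed: {b=11, c=12, e=19}
Op 1: BEGIN: in_txn=True, pending={}
Op 2: UPDATE c=7 (pending; pending now {c=7})
Op 3: UPDATE c=10 (pending; pending now {c=10})
Op 4: UPDATE b=19 (pending; pending now {b=19, c=10})
Op 5: COMMIT: merged ['b', 'c'] into committed; committed now {b=19, c=10, e=19}
After op 5: visible(c) = 10 (pending={}, committed={b=19, c=10, e=19})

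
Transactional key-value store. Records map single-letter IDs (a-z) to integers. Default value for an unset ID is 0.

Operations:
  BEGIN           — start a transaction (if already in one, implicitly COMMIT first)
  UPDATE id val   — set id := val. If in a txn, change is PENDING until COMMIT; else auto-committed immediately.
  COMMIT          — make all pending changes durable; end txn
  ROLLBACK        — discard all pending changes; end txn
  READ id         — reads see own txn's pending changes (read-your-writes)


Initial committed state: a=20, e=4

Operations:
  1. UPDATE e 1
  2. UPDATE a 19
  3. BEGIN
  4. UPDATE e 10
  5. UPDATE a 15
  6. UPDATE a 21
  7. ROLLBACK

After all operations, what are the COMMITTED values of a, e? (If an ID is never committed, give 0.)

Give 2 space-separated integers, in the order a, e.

Answer: 19 1

Derivation:
Initial committed: {a=20, e=4}
Op 1: UPDATE e=1 (auto-commit; committed e=1)
Op 2: UPDATE a=19 (auto-commit; committed a=19)
Op 3: BEGIN: in_txn=True, pending={}
Op 4: UPDATE e=10 (pending; pending now {e=10})
Op 5: UPDATE a=15 (pending; pending now {a=15, e=10})
Op 6: UPDATE a=21 (pending; pending now {a=21, e=10})
Op 7: ROLLBACK: discarded pending ['a', 'e']; in_txn=False
Final committed: {a=19, e=1}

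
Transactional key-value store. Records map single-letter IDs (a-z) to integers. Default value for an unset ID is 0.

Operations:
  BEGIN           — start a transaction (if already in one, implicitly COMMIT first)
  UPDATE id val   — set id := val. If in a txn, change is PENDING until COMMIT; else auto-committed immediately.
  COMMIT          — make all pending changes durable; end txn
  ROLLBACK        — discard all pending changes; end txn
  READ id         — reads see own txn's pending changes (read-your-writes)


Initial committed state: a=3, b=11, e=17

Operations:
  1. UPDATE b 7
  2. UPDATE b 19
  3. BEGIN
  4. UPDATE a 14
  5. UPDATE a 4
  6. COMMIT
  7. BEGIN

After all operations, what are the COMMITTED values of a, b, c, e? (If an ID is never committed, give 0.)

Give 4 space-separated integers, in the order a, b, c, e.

Answer: 4 19 0 17

Derivation:
Initial committed: {a=3, b=11, e=17}
Op 1: UPDATE b=7 (auto-commit; committed b=7)
Op 2: UPDATE b=19 (auto-commit; committed b=19)
Op 3: BEGIN: in_txn=True, pending={}
Op 4: UPDATE a=14 (pending; pending now {a=14})
Op 5: UPDATE a=4 (pending; pending now {a=4})
Op 6: COMMIT: merged ['a'] into committed; committed now {a=4, b=19, e=17}
Op 7: BEGIN: in_txn=True, pending={}
Final committed: {a=4, b=19, e=17}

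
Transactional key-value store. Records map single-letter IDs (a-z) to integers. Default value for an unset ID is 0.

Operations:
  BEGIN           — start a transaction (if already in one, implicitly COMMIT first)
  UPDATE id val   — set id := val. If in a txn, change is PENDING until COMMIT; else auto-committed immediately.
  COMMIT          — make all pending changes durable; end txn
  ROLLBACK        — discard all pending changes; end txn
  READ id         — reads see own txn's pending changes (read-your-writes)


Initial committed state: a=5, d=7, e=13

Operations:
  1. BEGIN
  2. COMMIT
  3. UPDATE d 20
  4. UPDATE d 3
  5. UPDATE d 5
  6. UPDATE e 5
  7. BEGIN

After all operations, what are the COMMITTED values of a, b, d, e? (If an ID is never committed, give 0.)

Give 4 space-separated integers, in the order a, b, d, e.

Answer: 5 0 5 5

Derivation:
Initial committed: {a=5, d=7, e=13}
Op 1: BEGIN: in_txn=True, pending={}
Op 2: COMMIT: merged [] into committed; committed now {a=5, d=7, e=13}
Op 3: UPDATE d=20 (auto-commit; committed d=20)
Op 4: UPDATE d=3 (auto-commit; committed d=3)
Op 5: UPDATE d=5 (auto-commit; committed d=5)
Op 6: UPDATE e=5 (auto-commit; committed e=5)
Op 7: BEGIN: in_txn=True, pending={}
Final committed: {a=5, d=5, e=5}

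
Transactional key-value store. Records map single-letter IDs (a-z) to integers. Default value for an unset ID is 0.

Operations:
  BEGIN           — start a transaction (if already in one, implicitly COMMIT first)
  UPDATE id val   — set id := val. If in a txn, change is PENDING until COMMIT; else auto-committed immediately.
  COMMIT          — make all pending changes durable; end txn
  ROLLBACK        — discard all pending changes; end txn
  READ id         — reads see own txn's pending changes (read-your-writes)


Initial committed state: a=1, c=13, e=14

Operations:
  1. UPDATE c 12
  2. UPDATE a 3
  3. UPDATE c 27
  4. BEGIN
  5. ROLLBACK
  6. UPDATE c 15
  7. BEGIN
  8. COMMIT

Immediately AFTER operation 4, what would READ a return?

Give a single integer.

Answer: 3

Derivation:
Initial committed: {a=1, c=13, e=14}
Op 1: UPDATE c=12 (auto-commit; committed c=12)
Op 2: UPDATE a=3 (auto-commit; committed a=3)
Op 3: UPDATE c=27 (auto-commit; committed c=27)
Op 4: BEGIN: in_txn=True, pending={}
After op 4: visible(a) = 3 (pending={}, committed={a=3, c=27, e=14})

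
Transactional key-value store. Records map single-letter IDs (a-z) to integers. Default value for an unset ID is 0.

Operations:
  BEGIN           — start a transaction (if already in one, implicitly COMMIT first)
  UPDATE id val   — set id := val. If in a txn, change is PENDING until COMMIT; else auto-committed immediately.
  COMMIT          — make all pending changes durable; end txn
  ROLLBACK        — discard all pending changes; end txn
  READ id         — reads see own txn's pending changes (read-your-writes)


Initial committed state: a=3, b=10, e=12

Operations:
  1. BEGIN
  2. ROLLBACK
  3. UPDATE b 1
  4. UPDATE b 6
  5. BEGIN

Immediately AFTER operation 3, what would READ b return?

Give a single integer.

Initial committed: {a=3, b=10, e=12}
Op 1: BEGIN: in_txn=True, pending={}
Op 2: ROLLBACK: discarded pending []; in_txn=False
Op 3: UPDATE b=1 (auto-commit; committed b=1)
After op 3: visible(b) = 1 (pending={}, committed={a=3, b=1, e=12})

Answer: 1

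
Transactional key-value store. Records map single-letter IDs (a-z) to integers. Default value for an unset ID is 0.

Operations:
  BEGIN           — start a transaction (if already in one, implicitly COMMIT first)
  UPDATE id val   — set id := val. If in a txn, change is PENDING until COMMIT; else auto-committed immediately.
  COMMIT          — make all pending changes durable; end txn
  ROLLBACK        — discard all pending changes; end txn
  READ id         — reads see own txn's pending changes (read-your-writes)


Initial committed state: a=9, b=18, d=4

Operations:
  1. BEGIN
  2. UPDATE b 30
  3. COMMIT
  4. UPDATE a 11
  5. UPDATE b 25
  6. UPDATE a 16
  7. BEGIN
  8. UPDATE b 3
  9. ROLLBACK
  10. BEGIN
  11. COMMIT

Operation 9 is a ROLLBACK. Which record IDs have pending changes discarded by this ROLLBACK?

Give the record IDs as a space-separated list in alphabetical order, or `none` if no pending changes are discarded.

Answer: b

Derivation:
Initial committed: {a=9, b=18, d=4}
Op 1: BEGIN: in_txn=True, pending={}
Op 2: UPDATE b=30 (pending; pending now {b=30})
Op 3: COMMIT: merged ['b'] into committed; committed now {a=9, b=30, d=4}
Op 4: UPDATE a=11 (auto-commit; committed a=11)
Op 5: UPDATE b=25 (auto-commit; committed b=25)
Op 6: UPDATE a=16 (auto-commit; committed a=16)
Op 7: BEGIN: in_txn=True, pending={}
Op 8: UPDATE b=3 (pending; pending now {b=3})
Op 9: ROLLBACK: discarded pending ['b']; in_txn=False
Op 10: BEGIN: in_txn=True, pending={}
Op 11: COMMIT: merged [] into committed; committed now {a=16, b=25, d=4}
ROLLBACK at op 9 discards: ['b']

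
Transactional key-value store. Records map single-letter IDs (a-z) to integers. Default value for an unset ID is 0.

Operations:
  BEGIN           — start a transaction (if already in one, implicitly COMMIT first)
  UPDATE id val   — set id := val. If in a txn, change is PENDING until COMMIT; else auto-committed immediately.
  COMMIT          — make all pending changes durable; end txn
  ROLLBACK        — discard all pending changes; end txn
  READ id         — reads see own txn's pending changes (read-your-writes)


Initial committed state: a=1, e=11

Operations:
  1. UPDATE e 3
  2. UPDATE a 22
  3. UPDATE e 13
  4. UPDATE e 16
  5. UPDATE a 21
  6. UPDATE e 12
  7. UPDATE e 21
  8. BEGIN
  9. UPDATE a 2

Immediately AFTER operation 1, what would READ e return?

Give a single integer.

Initial committed: {a=1, e=11}
Op 1: UPDATE e=3 (auto-commit; committed e=3)
After op 1: visible(e) = 3 (pending={}, committed={a=1, e=3})

Answer: 3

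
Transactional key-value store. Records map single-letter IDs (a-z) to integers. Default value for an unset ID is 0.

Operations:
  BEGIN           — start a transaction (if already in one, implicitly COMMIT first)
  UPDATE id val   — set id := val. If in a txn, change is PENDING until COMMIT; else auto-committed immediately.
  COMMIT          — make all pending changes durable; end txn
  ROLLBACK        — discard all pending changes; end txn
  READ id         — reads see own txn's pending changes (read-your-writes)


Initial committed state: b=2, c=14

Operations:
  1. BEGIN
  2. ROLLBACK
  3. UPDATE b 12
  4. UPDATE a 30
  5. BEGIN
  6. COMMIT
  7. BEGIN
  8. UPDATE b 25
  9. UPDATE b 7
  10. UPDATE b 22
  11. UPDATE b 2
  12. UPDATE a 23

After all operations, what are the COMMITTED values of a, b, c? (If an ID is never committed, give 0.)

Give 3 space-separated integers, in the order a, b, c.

Initial committed: {b=2, c=14}
Op 1: BEGIN: in_txn=True, pending={}
Op 2: ROLLBACK: discarded pending []; in_txn=False
Op 3: UPDATE b=12 (auto-commit; committed b=12)
Op 4: UPDATE a=30 (auto-commit; committed a=30)
Op 5: BEGIN: in_txn=True, pending={}
Op 6: COMMIT: merged [] into committed; committed now {a=30, b=12, c=14}
Op 7: BEGIN: in_txn=True, pending={}
Op 8: UPDATE b=25 (pending; pending now {b=25})
Op 9: UPDATE b=7 (pending; pending now {b=7})
Op 10: UPDATE b=22 (pending; pending now {b=22})
Op 11: UPDATE b=2 (pending; pending now {b=2})
Op 12: UPDATE a=23 (pending; pending now {a=23, b=2})
Final committed: {a=30, b=12, c=14}

Answer: 30 12 14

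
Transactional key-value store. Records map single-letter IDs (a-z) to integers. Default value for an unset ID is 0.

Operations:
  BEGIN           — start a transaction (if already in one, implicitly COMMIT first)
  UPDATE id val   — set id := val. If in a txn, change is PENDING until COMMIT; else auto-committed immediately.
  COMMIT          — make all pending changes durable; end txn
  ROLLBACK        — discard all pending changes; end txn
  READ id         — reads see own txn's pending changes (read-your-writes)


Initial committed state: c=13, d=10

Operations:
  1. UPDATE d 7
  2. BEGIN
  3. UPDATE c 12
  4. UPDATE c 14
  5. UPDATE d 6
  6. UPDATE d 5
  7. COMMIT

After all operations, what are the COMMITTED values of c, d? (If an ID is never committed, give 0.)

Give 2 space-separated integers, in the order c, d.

Answer: 14 5

Derivation:
Initial committed: {c=13, d=10}
Op 1: UPDATE d=7 (auto-commit; committed d=7)
Op 2: BEGIN: in_txn=True, pending={}
Op 3: UPDATE c=12 (pending; pending now {c=12})
Op 4: UPDATE c=14 (pending; pending now {c=14})
Op 5: UPDATE d=6 (pending; pending now {c=14, d=6})
Op 6: UPDATE d=5 (pending; pending now {c=14, d=5})
Op 7: COMMIT: merged ['c', 'd'] into committed; committed now {c=14, d=5}
Final committed: {c=14, d=5}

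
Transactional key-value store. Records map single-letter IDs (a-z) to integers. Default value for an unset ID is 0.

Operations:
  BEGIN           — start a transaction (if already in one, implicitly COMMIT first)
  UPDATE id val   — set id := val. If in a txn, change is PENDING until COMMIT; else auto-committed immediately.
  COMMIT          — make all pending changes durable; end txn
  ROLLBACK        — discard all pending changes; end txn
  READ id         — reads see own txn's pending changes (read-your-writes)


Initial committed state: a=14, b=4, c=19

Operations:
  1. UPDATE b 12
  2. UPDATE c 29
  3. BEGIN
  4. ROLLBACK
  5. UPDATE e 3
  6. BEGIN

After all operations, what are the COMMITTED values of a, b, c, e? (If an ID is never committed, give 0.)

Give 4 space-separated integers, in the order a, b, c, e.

Answer: 14 12 29 3

Derivation:
Initial committed: {a=14, b=4, c=19}
Op 1: UPDATE b=12 (auto-commit; committed b=12)
Op 2: UPDATE c=29 (auto-commit; committed c=29)
Op 3: BEGIN: in_txn=True, pending={}
Op 4: ROLLBACK: discarded pending []; in_txn=False
Op 5: UPDATE e=3 (auto-commit; committed e=3)
Op 6: BEGIN: in_txn=True, pending={}
Final committed: {a=14, b=12, c=29, e=3}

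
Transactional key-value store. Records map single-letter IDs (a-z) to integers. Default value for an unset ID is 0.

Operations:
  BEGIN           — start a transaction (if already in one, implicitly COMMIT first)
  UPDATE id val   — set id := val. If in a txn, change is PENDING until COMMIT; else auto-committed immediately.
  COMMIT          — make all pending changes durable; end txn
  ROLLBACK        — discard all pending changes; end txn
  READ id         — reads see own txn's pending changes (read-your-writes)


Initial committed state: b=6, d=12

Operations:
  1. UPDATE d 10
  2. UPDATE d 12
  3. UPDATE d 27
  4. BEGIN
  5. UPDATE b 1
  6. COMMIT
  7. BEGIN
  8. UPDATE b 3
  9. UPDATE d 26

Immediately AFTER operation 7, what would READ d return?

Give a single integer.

Initial committed: {b=6, d=12}
Op 1: UPDATE d=10 (auto-commit; committed d=10)
Op 2: UPDATE d=12 (auto-commit; committed d=12)
Op 3: UPDATE d=27 (auto-commit; committed d=27)
Op 4: BEGIN: in_txn=True, pending={}
Op 5: UPDATE b=1 (pending; pending now {b=1})
Op 6: COMMIT: merged ['b'] into committed; committed now {b=1, d=27}
Op 7: BEGIN: in_txn=True, pending={}
After op 7: visible(d) = 27 (pending={}, committed={b=1, d=27})

Answer: 27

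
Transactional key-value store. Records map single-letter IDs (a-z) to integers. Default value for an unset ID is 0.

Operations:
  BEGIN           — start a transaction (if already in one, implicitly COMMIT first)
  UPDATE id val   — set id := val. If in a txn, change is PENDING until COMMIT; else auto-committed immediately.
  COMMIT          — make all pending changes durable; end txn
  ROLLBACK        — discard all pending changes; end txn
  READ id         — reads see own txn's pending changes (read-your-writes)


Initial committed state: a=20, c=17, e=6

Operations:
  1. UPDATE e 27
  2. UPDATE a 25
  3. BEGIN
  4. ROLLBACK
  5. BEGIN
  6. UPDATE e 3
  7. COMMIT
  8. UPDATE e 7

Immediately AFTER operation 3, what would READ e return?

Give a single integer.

Initial committed: {a=20, c=17, e=6}
Op 1: UPDATE e=27 (auto-commit; committed e=27)
Op 2: UPDATE a=25 (auto-commit; committed a=25)
Op 3: BEGIN: in_txn=True, pending={}
After op 3: visible(e) = 27 (pending={}, committed={a=25, c=17, e=27})

Answer: 27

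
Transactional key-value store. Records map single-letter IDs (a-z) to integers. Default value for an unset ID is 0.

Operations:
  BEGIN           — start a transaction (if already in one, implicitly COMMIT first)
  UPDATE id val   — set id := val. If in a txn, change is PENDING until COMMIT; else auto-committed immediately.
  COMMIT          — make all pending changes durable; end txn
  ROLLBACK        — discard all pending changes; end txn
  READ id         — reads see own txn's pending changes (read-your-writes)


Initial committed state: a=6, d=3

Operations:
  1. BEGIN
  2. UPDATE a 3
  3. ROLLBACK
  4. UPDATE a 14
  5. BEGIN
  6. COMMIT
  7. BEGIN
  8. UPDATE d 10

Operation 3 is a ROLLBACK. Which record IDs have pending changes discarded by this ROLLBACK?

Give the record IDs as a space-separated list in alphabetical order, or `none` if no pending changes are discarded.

Answer: a

Derivation:
Initial committed: {a=6, d=3}
Op 1: BEGIN: in_txn=True, pending={}
Op 2: UPDATE a=3 (pending; pending now {a=3})
Op 3: ROLLBACK: discarded pending ['a']; in_txn=False
Op 4: UPDATE a=14 (auto-commit; committed a=14)
Op 5: BEGIN: in_txn=True, pending={}
Op 6: COMMIT: merged [] into committed; committed now {a=14, d=3}
Op 7: BEGIN: in_txn=True, pending={}
Op 8: UPDATE d=10 (pending; pending now {d=10})
ROLLBACK at op 3 discards: ['a']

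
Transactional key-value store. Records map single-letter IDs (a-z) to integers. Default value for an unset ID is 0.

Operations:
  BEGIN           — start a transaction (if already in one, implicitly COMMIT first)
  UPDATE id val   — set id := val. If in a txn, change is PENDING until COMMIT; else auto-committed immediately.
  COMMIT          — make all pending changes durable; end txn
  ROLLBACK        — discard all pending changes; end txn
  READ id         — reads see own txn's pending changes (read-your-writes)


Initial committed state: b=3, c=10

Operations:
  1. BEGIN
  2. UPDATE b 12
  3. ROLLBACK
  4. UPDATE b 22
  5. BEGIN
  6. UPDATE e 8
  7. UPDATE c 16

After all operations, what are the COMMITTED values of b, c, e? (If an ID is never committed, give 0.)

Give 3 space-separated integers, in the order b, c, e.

Answer: 22 10 0

Derivation:
Initial committed: {b=3, c=10}
Op 1: BEGIN: in_txn=True, pending={}
Op 2: UPDATE b=12 (pending; pending now {b=12})
Op 3: ROLLBACK: discarded pending ['b']; in_txn=False
Op 4: UPDATE b=22 (auto-commit; committed b=22)
Op 5: BEGIN: in_txn=True, pending={}
Op 6: UPDATE e=8 (pending; pending now {e=8})
Op 7: UPDATE c=16 (pending; pending now {c=16, e=8})
Final committed: {b=22, c=10}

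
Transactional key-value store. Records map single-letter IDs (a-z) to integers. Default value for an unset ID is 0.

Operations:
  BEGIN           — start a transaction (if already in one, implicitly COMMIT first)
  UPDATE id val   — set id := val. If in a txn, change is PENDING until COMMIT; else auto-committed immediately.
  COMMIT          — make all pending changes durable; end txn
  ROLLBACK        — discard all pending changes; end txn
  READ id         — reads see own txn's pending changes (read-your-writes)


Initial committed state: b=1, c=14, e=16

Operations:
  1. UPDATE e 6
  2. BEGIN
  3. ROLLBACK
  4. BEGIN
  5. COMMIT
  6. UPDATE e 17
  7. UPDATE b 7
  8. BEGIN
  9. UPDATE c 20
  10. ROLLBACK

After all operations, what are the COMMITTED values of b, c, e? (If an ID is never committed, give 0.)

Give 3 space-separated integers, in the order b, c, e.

Answer: 7 14 17

Derivation:
Initial committed: {b=1, c=14, e=16}
Op 1: UPDATE e=6 (auto-commit; committed e=6)
Op 2: BEGIN: in_txn=True, pending={}
Op 3: ROLLBACK: discarded pending []; in_txn=False
Op 4: BEGIN: in_txn=True, pending={}
Op 5: COMMIT: merged [] into committed; committed now {b=1, c=14, e=6}
Op 6: UPDATE e=17 (auto-commit; committed e=17)
Op 7: UPDATE b=7 (auto-commit; committed b=7)
Op 8: BEGIN: in_txn=True, pending={}
Op 9: UPDATE c=20 (pending; pending now {c=20})
Op 10: ROLLBACK: discarded pending ['c']; in_txn=False
Final committed: {b=7, c=14, e=17}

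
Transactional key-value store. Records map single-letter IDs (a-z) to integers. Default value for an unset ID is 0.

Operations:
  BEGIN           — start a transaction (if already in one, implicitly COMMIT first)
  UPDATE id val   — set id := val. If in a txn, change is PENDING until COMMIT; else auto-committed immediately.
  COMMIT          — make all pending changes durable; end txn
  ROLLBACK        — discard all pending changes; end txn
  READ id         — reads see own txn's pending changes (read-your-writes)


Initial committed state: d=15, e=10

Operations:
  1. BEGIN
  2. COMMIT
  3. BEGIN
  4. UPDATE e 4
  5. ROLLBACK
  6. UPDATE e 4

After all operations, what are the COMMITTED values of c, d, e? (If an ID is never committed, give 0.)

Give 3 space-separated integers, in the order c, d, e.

Answer: 0 15 4

Derivation:
Initial committed: {d=15, e=10}
Op 1: BEGIN: in_txn=True, pending={}
Op 2: COMMIT: merged [] into committed; committed now {d=15, e=10}
Op 3: BEGIN: in_txn=True, pending={}
Op 4: UPDATE e=4 (pending; pending now {e=4})
Op 5: ROLLBACK: discarded pending ['e']; in_txn=False
Op 6: UPDATE e=4 (auto-commit; committed e=4)
Final committed: {d=15, e=4}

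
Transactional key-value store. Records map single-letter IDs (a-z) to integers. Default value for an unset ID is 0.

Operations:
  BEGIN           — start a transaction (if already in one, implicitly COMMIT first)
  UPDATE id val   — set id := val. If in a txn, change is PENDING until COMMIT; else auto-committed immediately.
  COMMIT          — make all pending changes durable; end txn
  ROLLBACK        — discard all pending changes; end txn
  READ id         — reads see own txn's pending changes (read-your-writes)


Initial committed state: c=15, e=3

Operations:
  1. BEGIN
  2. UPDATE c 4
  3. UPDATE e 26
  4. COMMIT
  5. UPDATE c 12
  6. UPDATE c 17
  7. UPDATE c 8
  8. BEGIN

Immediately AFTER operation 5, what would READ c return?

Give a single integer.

Answer: 12

Derivation:
Initial committed: {c=15, e=3}
Op 1: BEGIN: in_txn=True, pending={}
Op 2: UPDATE c=4 (pending; pending now {c=4})
Op 3: UPDATE e=26 (pending; pending now {c=4, e=26})
Op 4: COMMIT: merged ['c', 'e'] into committed; committed now {c=4, e=26}
Op 5: UPDATE c=12 (auto-commit; committed c=12)
After op 5: visible(c) = 12 (pending={}, committed={c=12, e=26})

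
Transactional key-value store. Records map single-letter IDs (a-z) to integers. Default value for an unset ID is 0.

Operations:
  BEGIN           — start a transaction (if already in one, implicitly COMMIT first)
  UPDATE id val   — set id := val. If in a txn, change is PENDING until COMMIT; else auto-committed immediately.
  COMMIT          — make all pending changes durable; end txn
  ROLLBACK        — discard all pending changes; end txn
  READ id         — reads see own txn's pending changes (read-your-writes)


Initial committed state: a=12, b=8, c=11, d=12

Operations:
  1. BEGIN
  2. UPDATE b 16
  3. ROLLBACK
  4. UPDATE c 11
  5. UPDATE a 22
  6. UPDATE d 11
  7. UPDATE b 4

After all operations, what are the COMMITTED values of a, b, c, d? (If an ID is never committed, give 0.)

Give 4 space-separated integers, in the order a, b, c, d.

Answer: 22 4 11 11

Derivation:
Initial committed: {a=12, b=8, c=11, d=12}
Op 1: BEGIN: in_txn=True, pending={}
Op 2: UPDATE b=16 (pending; pending now {b=16})
Op 3: ROLLBACK: discarded pending ['b']; in_txn=False
Op 4: UPDATE c=11 (auto-commit; committed c=11)
Op 5: UPDATE a=22 (auto-commit; committed a=22)
Op 6: UPDATE d=11 (auto-commit; committed d=11)
Op 7: UPDATE b=4 (auto-commit; committed b=4)
Final committed: {a=22, b=4, c=11, d=11}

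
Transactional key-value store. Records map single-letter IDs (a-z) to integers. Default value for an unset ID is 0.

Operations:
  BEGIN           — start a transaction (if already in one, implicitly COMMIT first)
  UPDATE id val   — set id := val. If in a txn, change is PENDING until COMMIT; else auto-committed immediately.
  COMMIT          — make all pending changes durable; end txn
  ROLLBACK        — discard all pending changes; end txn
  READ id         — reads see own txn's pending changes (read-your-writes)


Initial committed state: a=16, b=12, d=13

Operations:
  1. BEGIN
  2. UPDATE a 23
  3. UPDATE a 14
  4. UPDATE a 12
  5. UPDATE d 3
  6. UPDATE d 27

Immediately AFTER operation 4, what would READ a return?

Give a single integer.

Initial committed: {a=16, b=12, d=13}
Op 1: BEGIN: in_txn=True, pending={}
Op 2: UPDATE a=23 (pending; pending now {a=23})
Op 3: UPDATE a=14 (pending; pending now {a=14})
Op 4: UPDATE a=12 (pending; pending now {a=12})
After op 4: visible(a) = 12 (pending={a=12}, committed={a=16, b=12, d=13})

Answer: 12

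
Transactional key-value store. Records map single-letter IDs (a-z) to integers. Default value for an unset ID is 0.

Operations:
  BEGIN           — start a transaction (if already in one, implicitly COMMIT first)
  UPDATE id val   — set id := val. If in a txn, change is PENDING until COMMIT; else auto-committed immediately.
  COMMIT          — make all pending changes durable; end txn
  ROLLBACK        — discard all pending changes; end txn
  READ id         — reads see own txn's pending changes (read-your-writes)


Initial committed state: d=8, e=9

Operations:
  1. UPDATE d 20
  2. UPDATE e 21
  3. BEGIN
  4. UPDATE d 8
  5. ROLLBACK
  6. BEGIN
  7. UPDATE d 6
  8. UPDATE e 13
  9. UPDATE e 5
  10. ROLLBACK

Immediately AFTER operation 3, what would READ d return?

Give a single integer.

Answer: 20

Derivation:
Initial committed: {d=8, e=9}
Op 1: UPDATE d=20 (auto-commit; committed d=20)
Op 2: UPDATE e=21 (auto-commit; committed e=21)
Op 3: BEGIN: in_txn=True, pending={}
After op 3: visible(d) = 20 (pending={}, committed={d=20, e=21})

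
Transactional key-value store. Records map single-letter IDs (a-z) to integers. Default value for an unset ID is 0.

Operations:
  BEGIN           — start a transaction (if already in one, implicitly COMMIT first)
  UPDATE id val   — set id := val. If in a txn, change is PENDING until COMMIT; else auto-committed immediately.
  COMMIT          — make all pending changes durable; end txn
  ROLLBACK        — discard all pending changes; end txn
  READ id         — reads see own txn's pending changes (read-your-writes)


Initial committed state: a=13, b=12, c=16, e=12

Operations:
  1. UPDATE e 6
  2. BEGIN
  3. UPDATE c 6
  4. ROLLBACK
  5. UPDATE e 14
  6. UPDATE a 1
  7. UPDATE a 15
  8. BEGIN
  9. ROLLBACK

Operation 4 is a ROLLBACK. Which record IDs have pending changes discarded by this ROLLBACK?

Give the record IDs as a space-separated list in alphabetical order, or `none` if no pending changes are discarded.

Initial committed: {a=13, b=12, c=16, e=12}
Op 1: UPDATE e=6 (auto-commit; committed e=6)
Op 2: BEGIN: in_txn=True, pending={}
Op 3: UPDATE c=6 (pending; pending now {c=6})
Op 4: ROLLBACK: discarded pending ['c']; in_txn=False
Op 5: UPDATE e=14 (auto-commit; committed e=14)
Op 6: UPDATE a=1 (auto-commit; committed a=1)
Op 7: UPDATE a=15 (auto-commit; committed a=15)
Op 8: BEGIN: in_txn=True, pending={}
Op 9: ROLLBACK: discarded pending []; in_txn=False
ROLLBACK at op 4 discards: ['c']

Answer: c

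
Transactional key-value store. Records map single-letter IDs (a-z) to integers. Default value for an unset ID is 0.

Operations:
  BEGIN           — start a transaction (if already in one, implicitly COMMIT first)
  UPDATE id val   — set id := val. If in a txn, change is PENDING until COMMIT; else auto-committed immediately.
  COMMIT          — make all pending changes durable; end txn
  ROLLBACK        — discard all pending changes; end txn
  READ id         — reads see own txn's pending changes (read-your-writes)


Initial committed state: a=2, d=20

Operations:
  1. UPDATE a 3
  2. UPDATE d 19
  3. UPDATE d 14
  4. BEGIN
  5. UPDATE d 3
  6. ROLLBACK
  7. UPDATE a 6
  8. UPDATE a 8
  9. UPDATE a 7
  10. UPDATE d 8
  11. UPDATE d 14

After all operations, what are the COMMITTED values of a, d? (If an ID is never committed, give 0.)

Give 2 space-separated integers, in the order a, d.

Answer: 7 14

Derivation:
Initial committed: {a=2, d=20}
Op 1: UPDATE a=3 (auto-commit; committed a=3)
Op 2: UPDATE d=19 (auto-commit; committed d=19)
Op 3: UPDATE d=14 (auto-commit; committed d=14)
Op 4: BEGIN: in_txn=True, pending={}
Op 5: UPDATE d=3 (pending; pending now {d=3})
Op 6: ROLLBACK: discarded pending ['d']; in_txn=False
Op 7: UPDATE a=6 (auto-commit; committed a=6)
Op 8: UPDATE a=8 (auto-commit; committed a=8)
Op 9: UPDATE a=7 (auto-commit; committed a=7)
Op 10: UPDATE d=8 (auto-commit; committed d=8)
Op 11: UPDATE d=14 (auto-commit; committed d=14)
Final committed: {a=7, d=14}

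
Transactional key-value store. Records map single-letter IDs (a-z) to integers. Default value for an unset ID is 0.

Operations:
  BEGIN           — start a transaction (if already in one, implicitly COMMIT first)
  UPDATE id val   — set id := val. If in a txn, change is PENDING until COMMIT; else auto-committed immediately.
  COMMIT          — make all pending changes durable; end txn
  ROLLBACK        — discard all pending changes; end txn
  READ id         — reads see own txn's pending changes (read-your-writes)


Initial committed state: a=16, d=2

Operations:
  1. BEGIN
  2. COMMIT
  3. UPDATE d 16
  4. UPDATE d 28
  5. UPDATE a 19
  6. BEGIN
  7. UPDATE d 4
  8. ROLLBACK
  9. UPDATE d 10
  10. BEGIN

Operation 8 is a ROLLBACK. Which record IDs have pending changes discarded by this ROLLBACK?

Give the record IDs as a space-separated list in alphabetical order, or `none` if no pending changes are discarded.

Initial committed: {a=16, d=2}
Op 1: BEGIN: in_txn=True, pending={}
Op 2: COMMIT: merged [] into committed; committed now {a=16, d=2}
Op 3: UPDATE d=16 (auto-commit; committed d=16)
Op 4: UPDATE d=28 (auto-commit; committed d=28)
Op 5: UPDATE a=19 (auto-commit; committed a=19)
Op 6: BEGIN: in_txn=True, pending={}
Op 7: UPDATE d=4 (pending; pending now {d=4})
Op 8: ROLLBACK: discarded pending ['d']; in_txn=False
Op 9: UPDATE d=10 (auto-commit; committed d=10)
Op 10: BEGIN: in_txn=True, pending={}
ROLLBACK at op 8 discards: ['d']

Answer: d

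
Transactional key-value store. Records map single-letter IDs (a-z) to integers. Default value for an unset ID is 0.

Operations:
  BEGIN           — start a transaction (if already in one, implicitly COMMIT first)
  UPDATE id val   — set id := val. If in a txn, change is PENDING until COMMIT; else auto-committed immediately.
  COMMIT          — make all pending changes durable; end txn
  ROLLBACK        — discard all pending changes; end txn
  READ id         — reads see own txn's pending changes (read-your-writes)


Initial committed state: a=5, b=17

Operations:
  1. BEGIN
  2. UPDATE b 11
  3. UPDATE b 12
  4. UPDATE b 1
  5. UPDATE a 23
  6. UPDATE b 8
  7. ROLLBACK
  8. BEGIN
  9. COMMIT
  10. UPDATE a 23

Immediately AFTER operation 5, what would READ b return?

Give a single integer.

Answer: 1

Derivation:
Initial committed: {a=5, b=17}
Op 1: BEGIN: in_txn=True, pending={}
Op 2: UPDATE b=11 (pending; pending now {b=11})
Op 3: UPDATE b=12 (pending; pending now {b=12})
Op 4: UPDATE b=1 (pending; pending now {b=1})
Op 5: UPDATE a=23 (pending; pending now {a=23, b=1})
After op 5: visible(b) = 1 (pending={a=23, b=1}, committed={a=5, b=17})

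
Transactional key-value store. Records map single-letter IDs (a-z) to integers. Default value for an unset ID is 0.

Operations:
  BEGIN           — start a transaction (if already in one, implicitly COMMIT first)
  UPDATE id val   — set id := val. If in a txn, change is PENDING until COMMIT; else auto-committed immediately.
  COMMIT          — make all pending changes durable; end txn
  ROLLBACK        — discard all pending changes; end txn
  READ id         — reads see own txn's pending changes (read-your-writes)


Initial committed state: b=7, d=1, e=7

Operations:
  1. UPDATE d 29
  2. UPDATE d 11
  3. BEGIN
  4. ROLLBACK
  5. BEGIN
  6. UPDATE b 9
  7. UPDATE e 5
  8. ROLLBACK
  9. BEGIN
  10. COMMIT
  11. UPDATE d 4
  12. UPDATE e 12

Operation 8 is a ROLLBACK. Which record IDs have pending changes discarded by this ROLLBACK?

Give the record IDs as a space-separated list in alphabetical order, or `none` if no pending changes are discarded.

Answer: b e

Derivation:
Initial committed: {b=7, d=1, e=7}
Op 1: UPDATE d=29 (auto-commit; committed d=29)
Op 2: UPDATE d=11 (auto-commit; committed d=11)
Op 3: BEGIN: in_txn=True, pending={}
Op 4: ROLLBACK: discarded pending []; in_txn=False
Op 5: BEGIN: in_txn=True, pending={}
Op 6: UPDATE b=9 (pending; pending now {b=9})
Op 7: UPDATE e=5 (pending; pending now {b=9, e=5})
Op 8: ROLLBACK: discarded pending ['b', 'e']; in_txn=False
Op 9: BEGIN: in_txn=True, pending={}
Op 10: COMMIT: merged [] into committed; committed now {b=7, d=11, e=7}
Op 11: UPDATE d=4 (auto-commit; committed d=4)
Op 12: UPDATE e=12 (auto-commit; committed e=12)
ROLLBACK at op 8 discards: ['b', 'e']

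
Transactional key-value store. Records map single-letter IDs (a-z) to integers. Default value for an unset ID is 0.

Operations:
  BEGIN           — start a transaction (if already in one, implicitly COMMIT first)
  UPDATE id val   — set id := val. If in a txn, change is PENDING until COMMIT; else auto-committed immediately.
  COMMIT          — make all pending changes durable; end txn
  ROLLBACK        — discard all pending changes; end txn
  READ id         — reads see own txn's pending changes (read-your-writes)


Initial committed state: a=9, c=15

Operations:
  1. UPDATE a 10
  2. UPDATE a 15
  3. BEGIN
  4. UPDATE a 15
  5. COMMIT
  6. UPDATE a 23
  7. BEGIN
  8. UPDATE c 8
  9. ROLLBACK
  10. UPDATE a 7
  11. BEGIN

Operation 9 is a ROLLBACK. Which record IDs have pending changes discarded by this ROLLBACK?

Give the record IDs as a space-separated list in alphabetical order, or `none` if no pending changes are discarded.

Initial committed: {a=9, c=15}
Op 1: UPDATE a=10 (auto-commit; committed a=10)
Op 2: UPDATE a=15 (auto-commit; committed a=15)
Op 3: BEGIN: in_txn=True, pending={}
Op 4: UPDATE a=15 (pending; pending now {a=15})
Op 5: COMMIT: merged ['a'] into committed; committed now {a=15, c=15}
Op 6: UPDATE a=23 (auto-commit; committed a=23)
Op 7: BEGIN: in_txn=True, pending={}
Op 8: UPDATE c=8 (pending; pending now {c=8})
Op 9: ROLLBACK: discarded pending ['c']; in_txn=False
Op 10: UPDATE a=7 (auto-commit; committed a=7)
Op 11: BEGIN: in_txn=True, pending={}
ROLLBACK at op 9 discards: ['c']

Answer: c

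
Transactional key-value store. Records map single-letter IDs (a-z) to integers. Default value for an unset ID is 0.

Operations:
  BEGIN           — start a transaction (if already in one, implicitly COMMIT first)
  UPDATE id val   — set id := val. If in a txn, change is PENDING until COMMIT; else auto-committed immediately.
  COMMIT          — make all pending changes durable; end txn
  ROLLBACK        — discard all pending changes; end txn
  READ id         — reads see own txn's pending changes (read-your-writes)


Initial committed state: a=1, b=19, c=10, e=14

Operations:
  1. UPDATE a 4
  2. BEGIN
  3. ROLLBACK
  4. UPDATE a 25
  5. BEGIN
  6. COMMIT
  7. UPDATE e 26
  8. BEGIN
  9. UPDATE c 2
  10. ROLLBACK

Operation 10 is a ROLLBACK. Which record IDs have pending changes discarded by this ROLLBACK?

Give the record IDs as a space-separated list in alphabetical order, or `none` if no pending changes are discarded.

Initial committed: {a=1, b=19, c=10, e=14}
Op 1: UPDATE a=4 (auto-commit; committed a=4)
Op 2: BEGIN: in_txn=True, pending={}
Op 3: ROLLBACK: discarded pending []; in_txn=False
Op 4: UPDATE a=25 (auto-commit; committed a=25)
Op 5: BEGIN: in_txn=True, pending={}
Op 6: COMMIT: merged [] into committed; committed now {a=25, b=19, c=10, e=14}
Op 7: UPDATE e=26 (auto-commit; committed e=26)
Op 8: BEGIN: in_txn=True, pending={}
Op 9: UPDATE c=2 (pending; pending now {c=2})
Op 10: ROLLBACK: discarded pending ['c']; in_txn=False
ROLLBACK at op 10 discards: ['c']

Answer: c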